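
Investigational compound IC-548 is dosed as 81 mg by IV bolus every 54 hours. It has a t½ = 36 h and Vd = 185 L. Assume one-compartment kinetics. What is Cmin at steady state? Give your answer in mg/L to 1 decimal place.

0.2 mg/L

Over one 54-h interval, 54/36 ≈ 1.5 half-lives elapse, leaving f ≈ 0.3536 of each dose.
At steady state, accumulation factor R = 1/(1 − e^(−kτ)) ≈ 1.5470.
Single-dose peak C₀ = D/Vd = 81/185 ≈ 0.438 mg/L.
Steady-state peak Cmax,ss = C₀·R ≈ 0.438 × 1.5470 ≈ 0.678 mg/L.
Steady-state trough Cmin,ss = Cmax,ss·f ≈ 0.678 × 0.3536 ≈ 0.240 mg/L.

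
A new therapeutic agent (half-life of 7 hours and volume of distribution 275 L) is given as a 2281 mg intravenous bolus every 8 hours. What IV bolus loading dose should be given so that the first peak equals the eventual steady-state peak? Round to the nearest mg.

4169 mg

f = (1/2)^(8/7) ≈ 0.452862; accumulation ratio R = 1/(1−f) ≈ 1.82769.
Loading dose to hit Cmax,ss on first dose: D_load = D_maint·R ≈ 2281 × 1.82769 ≈ 4168.96 mg.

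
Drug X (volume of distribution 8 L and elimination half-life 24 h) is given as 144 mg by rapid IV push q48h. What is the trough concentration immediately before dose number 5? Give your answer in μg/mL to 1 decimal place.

f = (1/2)^(τ/t½) = (1/2)^(48/24) ≈ 0.2500.
C₀ = D/Vd = 144/8 ≈ 18.000 μg/mL.
Before the 5th dose, 4 doses have been given. Superposition: Cmin = C₀·(f + f² + … + f^4).
≈ 18.000 × (0.2500 + 0.0625 + 0.0156 + 0.0039) ≈ 18.000 × 0.3320 ≈ 5.976 μg/mL.

6.0 μg/mL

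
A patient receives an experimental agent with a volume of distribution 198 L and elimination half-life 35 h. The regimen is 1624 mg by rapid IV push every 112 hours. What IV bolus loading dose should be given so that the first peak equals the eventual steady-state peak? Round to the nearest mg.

f = (1/2)^(112/35) ≈ 0.108819; accumulation ratio R = 1/(1−f) ≈ 1.12211.
Loading dose to hit Cmax,ss on first dose: D_load = D_maint·R ≈ 1624 × 1.12211 ≈ 1822.31 mg.

1822 mg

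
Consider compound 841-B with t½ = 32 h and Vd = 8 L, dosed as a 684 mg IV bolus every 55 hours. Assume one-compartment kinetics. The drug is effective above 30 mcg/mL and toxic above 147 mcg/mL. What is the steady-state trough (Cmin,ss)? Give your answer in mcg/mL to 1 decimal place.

Over one 55-h interval, 55/32 ≈ 1.7188 half-lives elapse, leaving f ≈ 0.3038 of each dose.
At steady state, accumulation factor R = 1/(1 − e^(−kτ)) ≈ 1.4364.
Single-dose peak C₀ = D/Vd = 684/8 ≈ 85.500 mcg/mL.
Cmax,ss = C₀/(1 − f) ≈ 85.500/0.6962 ≈ 122.810 mcg/mL.
Steady-state trough Cmin,ss = Cmax,ss·f ≈ 122.810 × 0.3038 ≈ 37.310 mcg/mL.
Trough 37.3 mcg/mL vs MEC 30 mcg/mL: adequate.

37.3 mcg/mL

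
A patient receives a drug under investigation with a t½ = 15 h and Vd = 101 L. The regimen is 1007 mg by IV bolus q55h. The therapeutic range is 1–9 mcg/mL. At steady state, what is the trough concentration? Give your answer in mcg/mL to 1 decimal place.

0.9 mcg/mL

k = ln2/t½ = ln2/15 ≈ 0.046210 h⁻¹; fraction remaining f = e^(−kτ) = e^(−0.046210×55) ≈ 0.0787.
Single-dose peak C₀ = D/Vd = 1007/101 ≈ 9.970 mcg/mL.
Steady-state trough Cmin,ss = C₀·f/(1−f) ≈ 9.970 × 0.0787/0.9213 ≈ 0.852 mcg/mL.
Trough 0.9 mcg/mL vs MEC 1 mcg/mL: subtherapeutic.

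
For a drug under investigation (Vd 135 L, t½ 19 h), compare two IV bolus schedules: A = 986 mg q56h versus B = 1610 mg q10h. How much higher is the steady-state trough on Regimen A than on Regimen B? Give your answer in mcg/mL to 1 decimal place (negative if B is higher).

Regimen A: f = (1/2)^(56/19) ≈ 0.1296; Cmin,ss = (986/135)·f/(1−f) ≈ 1.087 mcg/mL.
Regimen B: f = (1/2)^(10/19) ≈ 0.6943; Cmin,ss = (1610/135)·f/(1−f) ≈ 27.086 mcg/mL.
Difference ≈ 1.087 − 27.086 ≈ -25.999 mcg/mL.

-26.0 mcg/mL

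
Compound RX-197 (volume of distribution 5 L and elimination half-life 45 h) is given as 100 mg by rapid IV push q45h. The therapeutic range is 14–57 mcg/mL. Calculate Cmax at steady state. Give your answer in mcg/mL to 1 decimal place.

The dosing interval is 1 half-life, so f = 2^(−1) = 0.5.
Accumulation ratio R = 1/(1 − f) = 1/0.5 = 2/1.
Single-dose peak C₀ = D/Vd = 100/5 = 20 mcg/mL.
Steady-state peak Cmax,ss = C₀·R = 20 × 2/1 ≈ 40.000 mcg/mL.
Peak 40.0 mcg/mL vs MTC 57 mcg/mL: below toxic threshold.

40.0 mcg/mL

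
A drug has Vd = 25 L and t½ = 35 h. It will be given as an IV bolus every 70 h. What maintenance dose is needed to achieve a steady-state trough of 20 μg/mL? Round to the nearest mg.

1500 mg

τ/t½ = 70/35 ≈ 2, so f = (1/2)^(70/35) ≈ 0.250000.
Cmin,ss = (D/Vd)·f/(1−f), so D = Cmin,ss·Vd·(1−f)/f.
D = 20 × 25 × (1−f)/f ≈ 20 × 25 × 3.00000 ≈ 1500.00 mg.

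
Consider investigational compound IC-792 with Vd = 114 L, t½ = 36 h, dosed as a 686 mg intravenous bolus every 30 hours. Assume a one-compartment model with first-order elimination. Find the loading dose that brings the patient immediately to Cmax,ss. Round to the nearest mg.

1563 mg

f = (1/2)^(30/36) ≈ 0.561231; accumulation ratio R = 1/(1−f) ≈ 2.27910.
Loading dose to hit Cmax,ss on first dose: D_load = D_maint·R ≈ 686 × 2.27910 ≈ 1563.46 mg.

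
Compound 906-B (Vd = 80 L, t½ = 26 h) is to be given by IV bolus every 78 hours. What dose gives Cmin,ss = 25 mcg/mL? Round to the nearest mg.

14000 mg

τ/t½ = 78/26 ≈ 3, so f = (1/2)^(78/26) ≈ 0.125000.
Cmin,ss = (D/Vd)·f/(1−f), so D = Cmin,ss·Vd·(1−f)/f.
D = 25 × 80 × (1−f)/f ≈ 25 × 80 × 7.00000 ≈ 14000.00 mg.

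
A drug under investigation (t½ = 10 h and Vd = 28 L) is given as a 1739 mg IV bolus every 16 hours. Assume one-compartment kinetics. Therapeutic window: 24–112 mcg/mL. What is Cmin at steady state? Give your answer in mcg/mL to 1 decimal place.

k = ln2/t½ = ln2/10 ≈ 0.069315 h⁻¹; fraction remaining f = e^(−kτ) = e^(−0.069315×16) ≈ 0.3299.
At steady state, accumulation factor R = 1/(1 − e^(−kτ)) ≈ 1.4923.
Each bolus raises the concentration by D/Vd = 1739/28 ≈ 62.107 mcg/mL.
Steady-state peak Cmax,ss = C₀·R ≈ 62.107 × 1.4923 ≈ 92.682 mcg/mL.
Steady-state trough Cmin,ss = Cmax,ss·f ≈ 92.682 × 0.3299 ≈ 30.576 mcg/mL.
Trough 30.6 mcg/mL vs MEC 24 mcg/mL: adequate.

30.6 mcg/mL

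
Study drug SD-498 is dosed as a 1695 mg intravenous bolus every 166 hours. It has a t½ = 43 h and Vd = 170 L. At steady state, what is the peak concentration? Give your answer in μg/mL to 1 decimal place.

10.7 μg/mL

τ/t½ = 166/43 ≈ 3.8605, so fraction remaining f = (1/2)^(166/43) ≈ 0.0688.
At steady state, accumulation factor R = 1/(1 − e^(−kτ)) ≈ 1.0739.
Each bolus raises the concentration by D/Vd = 1695/170 ≈ 9.971 μg/mL.
Steady-state peak Cmax,ss = C₀·R ≈ 9.971 × 1.0739 ≈ 10.708 μg/mL.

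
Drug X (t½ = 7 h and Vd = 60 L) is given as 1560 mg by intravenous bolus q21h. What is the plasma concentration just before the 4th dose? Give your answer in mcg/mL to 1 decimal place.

3.7 mcg/mL

f = (1/2)^(τ/t½) = (1/2)^(21/7) ≈ 0.1250.
C₀ = D/Vd = 1560/60 ≈ 26.000 mcg/mL.
Before the 4th dose, 3 doses have been given. Superposition: Cmin = C₀·(f + f² + … + f^3).
≈ 26.000 × (0.1250 + 0.0156 + 0.0020) ≈ 26.000 × 0.1426 ≈ 3.708 mcg/mL.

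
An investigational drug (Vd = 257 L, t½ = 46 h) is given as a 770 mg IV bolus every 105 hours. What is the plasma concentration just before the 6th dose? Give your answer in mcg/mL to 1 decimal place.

f = (1/2)^(τ/t½) = (1/2)^(105/46) ≈ 0.2055.
C₀ = D/Vd = 770/257 ≈ 2.996 mcg/mL.
Before the 6th dose, 5 doses have been given. Superposition: Cmin = C₀·(f + f² + … + f^5).
≈ 2.996 × (0.2055 + 0.0422 + 0.0087 + 0.0018 + 0.0004) ≈ 2.996 × 0.2586 ≈ 0.775 mcg/mL.

0.8 mcg/mL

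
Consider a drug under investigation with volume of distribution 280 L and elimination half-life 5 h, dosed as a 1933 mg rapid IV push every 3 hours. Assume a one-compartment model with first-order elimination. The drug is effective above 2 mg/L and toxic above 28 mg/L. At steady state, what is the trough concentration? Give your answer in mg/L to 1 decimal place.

13.4 mg/L

Over one 3-h interval, 3/5 ≈ 0.6 half-lives elapse, leaving f ≈ 0.6598 of each dose.
At steady state, accumulation factor R = 1/(1 − e^(−kτ)) ≈ 2.9394.
Single-dose peak C₀ = D/Vd = 1933/280 ≈ 6.904 mg/L.
Steady-state peak Cmax,ss = C₀·R ≈ 6.904 × 2.9394 ≈ 20.294 mg/L.
Steady-state trough Cmin,ss = Cmax,ss·f ≈ 20.294 × 0.6598 ≈ 13.390 mg/L.
Trough 13.4 mg/L vs MEC 2 mg/L: adequate.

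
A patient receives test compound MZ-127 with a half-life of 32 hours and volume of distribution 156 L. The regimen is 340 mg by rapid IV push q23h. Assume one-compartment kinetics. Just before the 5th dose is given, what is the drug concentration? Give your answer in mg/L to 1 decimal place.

f = (1/2)^(τ/t½) = (1/2)^(23/32) ≈ 0.6076.
C₀ = D/Vd = 340/156 ≈ 2.179 mg/L.
Before the 5th dose, 4 doses have been given. Superposition: Cmin = C₀·(f + f² + … + f^4).
≈ 2.179 × (0.6076 + 0.3692 + 0.2243 + 0.1363) ≈ 2.179 × 1.3374 ≈ 2.914 mg/L.

2.9 mg/L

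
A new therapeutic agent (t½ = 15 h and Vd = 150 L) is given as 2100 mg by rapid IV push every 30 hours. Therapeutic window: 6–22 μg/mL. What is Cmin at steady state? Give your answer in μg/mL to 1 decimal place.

The dosing interval is 2 half-lives, so f = 2^(−2) = 0.25.
At steady state, R = 1/(1 − 0.25) = 4/3.
Single-dose peak C₀ = D/Vd = 2100/150 = 14 μg/mL.
Steady-state peak Cmax,ss = C₀·R = 14 × 4/3 ≈ 18.667 μg/mL.
Steady-state trough Cmin,ss = Cmax,ss·f ≈ 18.667 × 0.25 ≈ 4.667 μg/mL.
Trough 4.7 μg/mL vs MEC 6 μg/mL: subtherapeutic.

4.7 μg/mL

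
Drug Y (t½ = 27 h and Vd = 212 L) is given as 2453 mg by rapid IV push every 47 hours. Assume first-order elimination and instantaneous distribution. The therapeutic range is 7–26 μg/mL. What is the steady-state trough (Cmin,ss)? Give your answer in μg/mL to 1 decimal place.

Over one 47-h interval, 47/27 ≈ 1.7407 half-lives elapse, leaving f ≈ 0.2992 of each dose.
Accumulation ratio R = 1/(1 − f) ≈ 1/0.7008 ≈ 1.4269.
Each bolus raises the concentration by D/Vd = 2453/212 ≈ 11.571 μg/mL.
Steady-state peak Cmax,ss = C₀·R ≈ 11.571 × 1.4269 ≈ 16.511 μg/mL.
One interval later, Cmin,ss = Cmax,ss·e^(−kτ) ≈ 16.511 × 0.2992 ≈ 4.940 μg/mL.
Trough 4.9 μg/mL vs MEC 7 μg/mL: subtherapeutic.

4.9 μg/mL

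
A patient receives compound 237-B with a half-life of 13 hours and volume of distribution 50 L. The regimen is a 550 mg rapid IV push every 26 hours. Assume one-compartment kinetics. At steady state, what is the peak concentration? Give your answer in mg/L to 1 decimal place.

The dosing interval is 2 half-lives, so f = 2^(−2) = 0.25.
Accumulation ratio R = 1/(1 − f) = 1/0.75 = 4/3.
Single-dose peak C₀ = D/Vd = 550/50 = 11 mg/L.
Steady-state peak Cmax,ss = C₀·R = 11 × 4/3 ≈ 14.667 mg/L.

14.7 mg/L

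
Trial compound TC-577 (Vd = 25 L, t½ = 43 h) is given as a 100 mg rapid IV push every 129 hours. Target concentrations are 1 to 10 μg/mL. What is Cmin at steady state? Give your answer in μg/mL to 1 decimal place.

τ = 129 h = 3 half-lives, so f = (1/2)^3 = 0.125.
At steady state, R = 1/(1 − 0.125) = 8/7.
Single-dose peak C₀ = D/Vd = 100/25 = 4 μg/mL.
Steady-state peak Cmax,ss = C₀·R = 4 × 8/7 ≈ 4.571 μg/mL.
Steady-state trough Cmin,ss = Cmax,ss·f ≈ 4.571 × 0.125 ≈ 0.571 μg/mL.
Trough 0.6 μg/mL vs MEC 1 μg/mL: subtherapeutic.

0.6 μg/mL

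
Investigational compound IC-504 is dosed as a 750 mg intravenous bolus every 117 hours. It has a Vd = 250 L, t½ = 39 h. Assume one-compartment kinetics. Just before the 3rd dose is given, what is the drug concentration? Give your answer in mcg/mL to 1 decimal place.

0.4 mcg/mL

f = (1/2)^(τ/t½) = (1/2)^(117/39) ≈ 0.1250.
C₀ = D/Vd = 750/250 ≈ 3.000 mcg/mL.
Before the 3rd dose, 2 doses have been given. Superposition: Cmin = C₀·(f + f²).
≈ 3.000 × (0.1250 + 0.0156) ≈ 3.000 × 0.1406 ≈ 0.422 mcg/mL.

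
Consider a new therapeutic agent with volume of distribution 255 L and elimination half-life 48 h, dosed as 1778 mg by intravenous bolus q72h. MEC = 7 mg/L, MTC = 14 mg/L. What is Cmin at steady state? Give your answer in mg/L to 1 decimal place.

Over one 72-h interval, 72/48 ≈ 1.5 half-lives elapse, leaving f ≈ 0.3536 of each dose.
Each bolus raises the concentration by D/Vd = 1778/255 ≈ 6.973 mg/L.
Steady-state trough Cmin,ss = C₀·f/(1−f) ≈ 6.973 × 0.3536/0.6464 ≈ 3.814 mg/L.
Trough 3.8 mg/L vs MEC 7 mg/L: subtherapeutic.

3.8 mg/L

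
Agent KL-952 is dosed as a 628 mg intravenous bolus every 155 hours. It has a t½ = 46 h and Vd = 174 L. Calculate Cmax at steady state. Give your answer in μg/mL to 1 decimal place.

k = ln2/t½ = ln2/46 ≈ 0.015068 h⁻¹; fraction remaining f = e^(−kτ) = e^(−0.015068×155) ≈ 0.0968.
Accumulation ratio R = 1/(1 − f) ≈ 1/0.9032 ≈ 1.1072.
Each bolus raises the concentration by D/Vd = 628/174 ≈ 3.609 μg/mL.
Steady-state peak Cmax,ss = C₀·R ≈ 3.609 × 1.1072 ≈ 3.996 μg/mL.

4.0 μg/mL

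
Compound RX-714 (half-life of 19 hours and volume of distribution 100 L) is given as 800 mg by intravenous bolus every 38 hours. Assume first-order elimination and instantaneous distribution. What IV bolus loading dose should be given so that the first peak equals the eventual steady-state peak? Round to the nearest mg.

f = (1/2)^(38/19) ≈ 0.250000; accumulation ratio R = 1/(1−f) ≈ 1.33333.
Loading dose to hit Cmax,ss on first dose: D_load = D_maint·R ≈ 800 × 1.33333 ≈ 1066.66 mg.

1067 mg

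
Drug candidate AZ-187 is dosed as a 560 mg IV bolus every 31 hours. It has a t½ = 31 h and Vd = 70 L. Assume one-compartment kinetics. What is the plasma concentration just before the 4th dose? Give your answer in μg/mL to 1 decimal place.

f = (1/2)^(τ/t½) = (1/2)^(31/31) ≈ 0.5000.
C₀ = D/Vd = 560/70 ≈ 8.000 μg/mL.
Before the 4th dose, 3 doses have been given. Superposition: Cmin = C₀·(f + f² + … + f^3).
≈ 8.000 × (0.5000 + 0.2500 + 0.1250) ≈ 8.000 × 0.8750 ≈ 7.000 μg/mL.

7.0 μg/mL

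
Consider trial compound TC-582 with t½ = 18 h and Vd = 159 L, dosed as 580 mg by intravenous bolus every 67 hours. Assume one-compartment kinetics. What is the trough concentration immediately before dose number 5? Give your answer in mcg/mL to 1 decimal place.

0.3 mcg/mL

f = (1/2)^(τ/t½) = (1/2)^(67/18) ≈ 0.0758.
C₀ = D/Vd = 580/159 ≈ 3.648 mcg/mL.
Before the 5th dose, 4 doses have been given. Superposition: Cmin = C₀·(f + f² + … + f^4).
≈ 3.648 × (0.0758 + 0.0057 + 0.0004 + 0.0000) ≈ 3.648 × 0.0819 ≈ 0.299 mcg/mL.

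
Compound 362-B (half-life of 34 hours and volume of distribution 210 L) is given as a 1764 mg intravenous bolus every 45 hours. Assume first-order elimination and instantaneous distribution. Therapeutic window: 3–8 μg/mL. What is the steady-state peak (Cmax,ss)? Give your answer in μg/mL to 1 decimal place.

k = ln2/t½ = ln2/34 ≈ 0.020387 h⁻¹; fraction remaining f = e^(−kτ) = e^(−0.020387×45) ≈ 0.3996.
At steady state, accumulation factor R = 1/(1 − e^(−kτ)) ≈ 1.6656.
Each bolus raises the concentration by D/Vd = 1764/210 ≈ 8.400 μg/mL.
Steady-state peak Cmax,ss = C₀·R ≈ 8.400 × 1.6656 ≈ 13.991 μg/mL.
Peak 14.0 μg/mL vs MTC 8 μg/mL: exceeds toxic threshold.

14.0 μg/mL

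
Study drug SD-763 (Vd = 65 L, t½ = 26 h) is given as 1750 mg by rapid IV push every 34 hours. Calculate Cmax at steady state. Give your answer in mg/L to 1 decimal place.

45.2 mg/L

τ/t½ = 34/26 ≈ 1.3077, so fraction remaining f = (1/2)^(34/26) ≈ 0.4040.
At steady state, accumulation factor R = 1/(1 − e^(−kτ)) ≈ 1.6779.
Each bolus raises the concentration by D/Vd = 1750/65 ≈ 26.923 mg/L.
Steady-state peak Cmax,ss = C₀·R ≈ 26.923 × 1.6779 ≈ 45.174 mg/L.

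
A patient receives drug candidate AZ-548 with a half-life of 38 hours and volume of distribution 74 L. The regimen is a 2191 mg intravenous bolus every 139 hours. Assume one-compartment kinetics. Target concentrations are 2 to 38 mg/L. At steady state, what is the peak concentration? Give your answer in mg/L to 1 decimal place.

k = ln2/t½ = ln2/38 ≈ 0.018241 h⁻¹; fraction remaining f = e^(−kτ) = e^(−0.018241×139) ≈ 0.0792.
At steady state, accumulation factor R = 1/(1 − e^(−kτ)) ≈ 1.0860.
Single-dose peak C₀ = D/Vd = 2191/74 ≈ 29.608 mg/L.
Steady-state peak Cmax,ss = C₀·R ≈ 29.608 × 1.0860 ≈ 32.154 mg/L.
Peak 32.2 mg/L vs MTC 38 mg/L: below toxic threshold.

32.2 mg/L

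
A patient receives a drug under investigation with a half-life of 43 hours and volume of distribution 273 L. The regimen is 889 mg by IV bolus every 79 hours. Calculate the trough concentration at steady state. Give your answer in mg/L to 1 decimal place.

1.3 mg/L

Over one 79-h interval, 79/43 ≈ 1.8372 half-lives elapse, leaving f ≈ 0.2799 of each dose.
Accumulation ratio R = 1/(1 − f) ≈ 1/0.7201 ≈ 1.3887.
Single-dose peak C₀ = D/Vd = 889/273 ≈ 3.256 mg/L.
Steady-state peak Cmax,ss = C₀·R ≈ 3.256 × 1.3887 ≈ 4.522 mg/L.
Steady-state trough Cmin,ss = Cmax,ss·f ≈ 4.522 × 0.2799 ≈ 1.266 mg/L.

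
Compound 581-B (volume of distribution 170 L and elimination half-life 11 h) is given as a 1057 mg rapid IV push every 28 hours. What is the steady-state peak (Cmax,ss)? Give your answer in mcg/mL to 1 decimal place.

7.5 mcg/mL

τ/t½ = 28/11 ≈ 2.5455, so fraction remaining f = (1/2)^(28/11) ≈ 0.1713.
At steady state, accumulation factor R = 1/(1 − e^(−kτ)) ≈ 1.2067.
Single-dose peak C₀ = D/Vd = 1057/170 ≈ 6.218 mcg/mL.
Steady-state peak Cmax,ss = C₀·R ≈ 6.218 × 1.2067 ≈ 7.503 mcg/mL.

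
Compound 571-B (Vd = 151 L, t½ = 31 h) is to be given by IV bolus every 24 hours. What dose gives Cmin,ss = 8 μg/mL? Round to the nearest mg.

τ/t½ = 24/31 ≈ 0.77419, so f = (1/2)^(24/31) ≈ 0.584715.
Cmin,ss = (D/Vd)·f/(1−f), so D = Cmin,ss·Vd·(1−f)/f.
D = 8 × 151 × (1−f)/f ≈ 8 × 151 × 0.71023 ≈ 857.96 mg.

858 mg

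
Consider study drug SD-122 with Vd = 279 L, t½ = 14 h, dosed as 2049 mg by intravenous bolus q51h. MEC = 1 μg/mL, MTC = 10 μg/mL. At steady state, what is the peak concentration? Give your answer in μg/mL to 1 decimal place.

8.0 μg/mL

τ/t½ = 51/14 ≈ 3.6429, so fraction remaining f = (1/2)^(51/14) ≈ 0.0801.
Accumulation ratio R = 1/(1 − f) ≈ 1/0.9199 ≈ 1.0871.
Single-dose peak C₀ = D/Vd = 2049/279 ≈ 7.344 μg/mL.
Steady-state peak Cmax,ss = C₀·R ≈ 7.344 × 1.0871 ≈ 7.984 μg/mL.
Peak 8.0 μg/mL vs MTC 10 μg/mL: below toxic threshold.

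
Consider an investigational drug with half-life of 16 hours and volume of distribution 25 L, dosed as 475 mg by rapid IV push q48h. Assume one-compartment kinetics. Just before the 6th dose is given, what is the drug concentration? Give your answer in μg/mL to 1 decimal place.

2.7 μg/mL

f = (1/2)^(τ/t½) = (1/2)^(48/16) ≈ 0.1250.
C₀ = D/Vd = 475/25 ≈ 19.000 μg/mL.
Before the 6th dose, 5 doses have been given. Superposition: Cmin = C₀·(f + f² + … + f^5).
≈ 19.000 × (0.1250 + 0.0156 + 0.0020 + 0.0002 + 0.0000) ≈ 19.000 × 0.1428 ≈ 2.713 μg/mL.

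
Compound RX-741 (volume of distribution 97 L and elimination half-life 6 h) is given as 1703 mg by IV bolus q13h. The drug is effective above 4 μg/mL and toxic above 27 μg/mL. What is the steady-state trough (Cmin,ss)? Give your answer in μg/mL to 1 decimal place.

τ/t½ = 13/6 ≈ 2.1667, so fraction remaining f = (1/2)^(13/6) ≈ 0.2227.
Single-dose peak C₀ = D/Vd = 1703/97 ≈ 17.557 μg/mL.
Steady-state trough Cmin,ss = C₀·f/(1−f) ≈ 17.557 × 0.2227/0.7773 ≈ 5.030 μg/mL.
Trough 5.0 μg/mL vs MEC 4 μg/mL: adequate.

5.0 μg/mL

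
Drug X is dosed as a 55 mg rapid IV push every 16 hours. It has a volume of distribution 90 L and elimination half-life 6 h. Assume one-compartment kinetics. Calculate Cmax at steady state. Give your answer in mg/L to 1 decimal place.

0.7 mg/L

τ/t½ = 16/6 ≈ 2.6667, so fraction remaining f = (1/2)^(16/6) ≈ 0.1575.
At steady state, accumulation factor R = 1/(1 − e^(−kτ)) ≈ 1.1869.
Single-dose peak C₀ = D/Vd = 55/90 ≈ 0.611 mg/L.
Cmax,ss = C₀/(1 − f) ≈ 0.611/0.8425 ≈ 0.725 mg/L.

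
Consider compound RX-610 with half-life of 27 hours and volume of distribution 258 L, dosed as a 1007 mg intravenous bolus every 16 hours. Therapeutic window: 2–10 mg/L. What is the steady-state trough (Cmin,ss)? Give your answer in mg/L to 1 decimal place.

7.7 mg/L

k = ln2/t½ = ln2/27 ≈ 0.025672 h⁻¹; fraction remaining f = e^(−kτ) = e^(−0.025672×16) ≈ 0.6632.
Accumulation ratio R = 1/(1 − f) ≈ 1/0.3368 ≈ 2.9691.
Each bolus raises the concentration by D/Vd = 1007/258 ≈ 3.903 mg/L.
Cmax,ss = C₀/(1 − f) ≈ 3.903/0.3368 ≈ 11.588 mg/L.
Steady-state trough Cmin,ss = Cmax,ss·f ≈ 11.588 × 0.6632 ≈ 7.685 mg/L.
Trough 7.7 mg/L vs MEC 2 mg/L: adequate.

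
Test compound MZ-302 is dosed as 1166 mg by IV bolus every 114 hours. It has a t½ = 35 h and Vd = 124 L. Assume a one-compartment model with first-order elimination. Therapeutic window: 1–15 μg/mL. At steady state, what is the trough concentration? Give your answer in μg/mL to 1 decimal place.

1.1 μg/mL

τ/t½ = 114/35 ≈ 3.2571, so fraction remaining f = (1/2)^(114/35) ≈ 0.1046.
Accumulation ratio R = 1/(1 − f) ≈ 1/0.8954 ≈ 1.1168.
Single-dose peak C₀ = D/Vd = 1166/124 ≈ 9.403 μg/mL.
Cmax,ss = C₀/(1 − f) ≈ 9.403/0.8954 ≈ 10.501 μg/mL.
Steady-state trough Cmin,ss = Cmax,ss·f ≈ 10.501 × 0.1046 ≈ 1.098 μg/mL.
Trough 1.1 μg/mL vs MEC 1 μg/mL: adequate.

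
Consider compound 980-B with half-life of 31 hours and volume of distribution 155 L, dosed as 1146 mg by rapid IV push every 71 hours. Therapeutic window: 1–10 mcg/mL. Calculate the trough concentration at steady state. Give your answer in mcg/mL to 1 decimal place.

Over one 71-h interval, 71/31 ≈ 2.2903 half-lives elapse, leaving f ≈ 0.2044 of each dose.
Accumulation ratio R = 1/(1 − f) ≈ 1/0.7956 ≈ 1.2569.
Each bolus raises the concentration by D/Vd = 1146/155 ≈ 7.394 mcg/mL.
Cmax,ss = C₀/(1 − f) ≈ 7.394/0.7956 ≈ 9.294 mcg/mL.
Steady-state trough Cmin,ss = Cmax,ss·f ≈ 9.294 × 0.2044 ≈ 1.900 mcg/mL.
Trough 1.9 mcg/mL vs MEC 1 mcg/mL: adequate.

1.9 mcg/mL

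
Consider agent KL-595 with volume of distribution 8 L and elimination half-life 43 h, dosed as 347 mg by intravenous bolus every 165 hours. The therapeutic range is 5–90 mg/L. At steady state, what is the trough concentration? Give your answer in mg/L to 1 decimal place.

3.3 mg/L

τ/t½ = 165/43 ≈ 3.8372, so fraction remaining f = (1/2)^(165/43) ≈ 0.0700.
At steady state, accumulation factor R = 1/(1 − e^(−kτ)) ≈ 1.0753.
Each bolus raises the concentration by D/Vd = 347/8 ≈ 43.375 mg/L.
Cmax,ss = C₀/(1 − f) ≈ 43.375/0.9300 ≈ 46.640 mg/L.
One interval later, Cmin,ss = Cmax,ss·e^(−kτ) ≈ 46.640 × 0.0700 ≈ 3.265 mg/L.
Trough 3.3 mg/L vs MEC 5 mg/L: subtherapeutic.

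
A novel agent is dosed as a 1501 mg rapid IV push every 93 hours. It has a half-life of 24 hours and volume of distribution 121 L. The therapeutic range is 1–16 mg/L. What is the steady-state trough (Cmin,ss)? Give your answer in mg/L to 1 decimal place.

0.9 mg/L

k = ln2/t½ = ln2/24 ≈ 0.028881 h⁻¹; fraction remaining f = e^(−kτ) = e^(−0.028881×93) ≈ 0.0682.
Each bolus raises the concentration by D/Vd = 1501/121 ≈ 12.405 mg/L.
Steady-state trough Cmin,ss = C₀·f/(1−f) ≈ 12.405 × 0.0682/0.9318 ≈ 0.908 mg/L.
Trough 0.9 mg/L vs MEC 1 mg/L: subtherapeutic.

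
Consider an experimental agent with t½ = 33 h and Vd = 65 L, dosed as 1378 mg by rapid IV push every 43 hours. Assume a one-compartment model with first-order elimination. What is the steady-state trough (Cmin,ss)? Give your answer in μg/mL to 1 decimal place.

14.4 μg/mL

τ/t½ = 43/33 ≈ 1.303, so fraction remaining f = (1/2)^(43/33) ≈ 0.4053.
At steady state, accumulation factor R = 1/(1 − e^(−kτ)) ≈ 1.6815.
Each bolus raises the concentration by D/Vd = 1378/65 ≈ 21.200 μg/mL.
Steady-state peak Cmax,ss = C₀·R ≈ 21.200 × 1.6815 ≈ 35.648 μg/mL.
Steady-state trough Cmin,ss = Cmax,ss·f ≈ 35.648 × 0.4053 ≈ 14.448 μg/mL.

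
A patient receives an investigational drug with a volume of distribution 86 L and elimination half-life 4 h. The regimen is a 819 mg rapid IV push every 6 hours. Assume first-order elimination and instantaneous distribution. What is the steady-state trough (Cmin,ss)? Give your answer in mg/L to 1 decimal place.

Over one 6-h interval, 6/4 ≈ 1.5 half-lives elapse, leaving f ≈ 0.3536 of each dose.
At steady state, accumulation factor R = 1/(1 − e^(−kτ)) ≈ 1.5470.
Each bolus raises the concentration by D/Vd = 819/86 ≈ 9.523 mg/L.
Steady-state peak Cmax,ss = C₀·R ≈ 9.523 × 1.5470 ≈ 14.732 mg/L.
Steady-state trough Cmin,ss = Cmax,ss·f ≈ 14.732 × 0.3536 ≈ 5.209 mg/L.

5.2 mg/L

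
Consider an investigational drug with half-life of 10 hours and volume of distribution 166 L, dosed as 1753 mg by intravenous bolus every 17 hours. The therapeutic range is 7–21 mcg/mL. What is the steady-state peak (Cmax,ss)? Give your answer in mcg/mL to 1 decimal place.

k = ln2/t½ = ln2/10 ≈ 0.069315 h⁻¹; fraction remaining f = e^(−kτ) = e^(−0.069315×17) ≈ 0.3078.
At steady state, accumulation factor R = 1/(1 − e^(−kτ)) ≈ 1.4447.
Each bolus raises the concentration by D/Vd = 1753/166 ≈ 10.560 mcg/mL.
Cmax,ss = C₀/(1 − f) ≈ 10.560/0.6922 ≈ 15.256 mcg/mL.
Peak 15.3 mcg/mL vs MTC 21 mcg/mL: below toxic threshold.

15.3 mcg/mL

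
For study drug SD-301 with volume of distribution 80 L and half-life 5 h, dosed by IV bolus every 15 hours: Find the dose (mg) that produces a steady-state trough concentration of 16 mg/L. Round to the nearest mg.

8960 mg

τ/t½ = 15/5 ≈ 3, so f = (1/2)^(15/5) ≈ 0.125000.
Cmin,ss = (D/Vd)·f/(1−f), so D = Cmin,ss·Vd·(1−f)/f.
D = 16 × 80 × (1−f)/f ≈ 16 × 80 × 7.00000 ≈ 8960.00 mg.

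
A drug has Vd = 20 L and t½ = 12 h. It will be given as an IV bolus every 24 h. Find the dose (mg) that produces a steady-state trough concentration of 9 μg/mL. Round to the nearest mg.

τ/t½ = 24/12 ≈ 2, so f = (1/2)^(24/12) ≈ 0.250000.
Cmin,ss = (D/Vd)·f/(1−f), so D = Cmin,ss·Vd·(1−f)/f.
D = 9 × 20 × (1−f)/f ≈ 9 × 20 × 3.00000 ≈ 540.00 mg.

540 mg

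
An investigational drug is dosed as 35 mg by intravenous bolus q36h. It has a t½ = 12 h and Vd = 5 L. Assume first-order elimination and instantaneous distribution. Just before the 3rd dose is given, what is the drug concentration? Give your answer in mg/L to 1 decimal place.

f = (1/2)^(τ/t½) = (1/2)^(36/12) ≈ 0.1250.
C₀ = D/Vd = 35/5 ≈ 7.000 mg/L.
Before the 3rd dose, 2 doses have been given. Superposition: Cmin = C₀·(f + f²).
≈ 7.000 × (0.1250 + 0.0156) ≈ 7.000 × 0.1406 ≈ 0.984 mg/L.

1.0 mg/L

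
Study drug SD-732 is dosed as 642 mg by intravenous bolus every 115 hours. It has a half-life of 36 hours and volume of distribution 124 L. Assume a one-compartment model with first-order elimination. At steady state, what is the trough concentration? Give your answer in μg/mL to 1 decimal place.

k = ln2/t½ = ln2/36 ≈ 0.019254 h⁻¹; fraction remaining f = e^(−kτ) = e^(−0.019254×115) ≈ 0.1092.
At steady state, accumulation factor R = 1/(1 − e^(−kτ)) ≈ 1.1226.
Each bolus raises the concentration by D/Vd = 642/124 ≈ 5.177 μg/mL.
Cmax,ss = C₀/(1 − f) ≈ 5.177/0.8908 ≈ 5.812 μg/mL.
Steady-state trough Cmin,ss = Cmax,ss·f ≈ 5.812 × 0.1092 ≈ 0.635 μg/mL.

0.6 μg/mL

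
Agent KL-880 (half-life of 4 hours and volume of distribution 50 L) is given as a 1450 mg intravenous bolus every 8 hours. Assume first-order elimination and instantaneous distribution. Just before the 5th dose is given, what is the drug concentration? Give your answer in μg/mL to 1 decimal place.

f = (1/2)^(τ/t½) = (1/2)^(8/4) ≈ 0.2500.
C₀ = D/Vd = 1450/50 ≈ 29.000 μg/mL.
Before the 5th dose, 4 doses have been given. Superposition: Cmin = C₀·(f + f² + … + f^4).
≈ 29.000 × (0.2500 + 0.0625 + 0.0156 + 0.0039) ≈ 29.000 × 0.3320 ≈ 9.628 μg/mL.

9.6 μg/mL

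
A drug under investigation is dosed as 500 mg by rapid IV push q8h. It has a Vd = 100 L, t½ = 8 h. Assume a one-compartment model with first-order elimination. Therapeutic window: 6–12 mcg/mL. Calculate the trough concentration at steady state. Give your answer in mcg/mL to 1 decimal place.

5.0 mcg/mL

The dosing interval is 1 half-life, so f = 2^(−1) = 0.5.
At steady state, R = 1/(1 − 0.5) = 2/1.
Single-dose peak C₀ = D/Vd = 500/100 = 5 mcg/mL.
Steady-state peak Cmax,ss = C₀·R = 5 × 2/1 ≈ 10.000 mcg/mL.
Steady-state trough Cmin,ss = Cmax,ss·f ≈ 10.000 × 0.5 ≈ 5.000 mcg/mL.
Trough 5.0 mcg/mL vs MEC 6 mcg/mL: subtherapeutic.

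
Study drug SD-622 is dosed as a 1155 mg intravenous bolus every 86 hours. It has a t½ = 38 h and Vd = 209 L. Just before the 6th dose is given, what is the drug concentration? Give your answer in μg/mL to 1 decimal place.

1.5 μg/mL

f = (1/2)^(τ/t½) = (1/2)^(86/38) ≈ 0.2083.
C₀ = D/Vd = 1155/209 ≈ 5.526 μg/mL.
Before the 6th dose, 5 doses have been given. Superposition: Cmin = C₀·(f + f² + … + f^5).
≈ 5.526 × (0.2083 + 0.0434 + 0.0090 + 0.0019 + 0.0004) ≈ 5.526 × 0.2630 ≈ 1.453 μg/mL.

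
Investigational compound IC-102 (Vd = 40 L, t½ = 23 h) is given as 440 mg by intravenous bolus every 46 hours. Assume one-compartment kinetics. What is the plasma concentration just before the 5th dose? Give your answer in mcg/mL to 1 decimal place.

3.7 mcg/mL

f = (1/2)^(τ/t½) = (1/2)^(46/23) ≈ 0.2500.
C₀ = D/Vd = 440/40 ≈ 11.000 mcg/mL.
Before the 5th dose, 4 doses have been given. Superposition: Cmin = C₀·(f + f² + … + f^4).
≈ 11.000 × (0.2500 + 0.0625 + 0.0156 + 0.0039) ≈ 11.000 × 0.3320 ≈ 3.652 mcg/mL.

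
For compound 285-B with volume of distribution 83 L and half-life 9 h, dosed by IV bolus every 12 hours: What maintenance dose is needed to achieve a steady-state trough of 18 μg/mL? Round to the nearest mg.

τ/t½ = 12/9 ≈ 1.3333, so f = (1/2)^(12/9) ≈ 0.396850.
Cmin,ss = (D/Vd)·f/(1−f), so D = Cmin,ss·Vd·(1−f)/f.
D = 18 × 83 × (1−f)/f ≈ 18 × 83 × 1.51984 ≈ 2270.64 mg.

2271 mg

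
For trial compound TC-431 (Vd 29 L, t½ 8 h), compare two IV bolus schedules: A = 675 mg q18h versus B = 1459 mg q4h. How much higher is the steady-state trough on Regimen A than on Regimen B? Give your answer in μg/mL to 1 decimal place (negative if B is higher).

-115.3 μg/mL

Regimen A: f = (1/2)^(18/8) ≈ 0.2102; Cmin,ss = (675/29)·f/(1−f) ≈ 6.195 μg/mL.
Regimen B: f = (1/2)^(4/8) ≈ 0.7071; Cmin,ss = (1459/29)·f/(1−f) ≈ 121.456 μg/mL.
Difference ≈ 6.195 − 121.456 ≈ -115.261 μg/mL.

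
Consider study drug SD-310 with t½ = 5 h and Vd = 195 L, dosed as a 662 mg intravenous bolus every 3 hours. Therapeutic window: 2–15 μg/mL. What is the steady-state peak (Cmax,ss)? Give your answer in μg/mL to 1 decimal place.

τ/t½ = 3/5 ≈ 0.6, so fraction remaining f = (1/2)^(3/5) ≈ 0.6598.
Accumulation ratio R = 1/(1 − f) ≈ 1/0.3402 ≈ 2.9394.
Single-dose peak C₀ = D/Vd = 662/195 ≈ 3.395 μg/mL.
Steady-state peak Cmax,ss = C₀·R ≈ 3.395 × 2.9394 ≈ 9.979 μg/mL.
Peak 10.0 μg/mL vs MTC 15 μg/mL: below toxic threshold.

10.0 μg/mL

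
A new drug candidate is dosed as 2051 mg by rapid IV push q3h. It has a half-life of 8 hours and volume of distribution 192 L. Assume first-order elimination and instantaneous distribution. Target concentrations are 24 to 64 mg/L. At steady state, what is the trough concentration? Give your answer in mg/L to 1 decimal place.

k = ln2/t½ = ln2/8 ≈ 0.086643 h⁻¹; fraction remaining f = e^(−kτ) = e^(−0.086643×3) ≈ 0.7711.
At steady state, accumulation factor R = 1/(1 − e^(−kτ)) ≈ 4.3687.
Single-dose peak C₀ = D/Vd = 2051/192 ≈ 10.682 mg/L.
Steady-state peak Cmax,ss = C₀·R ≈ 10.682 × 4.3687 ≈ 46.666 mg/L.
One interval later, Cmin,ss = Cmax,ss·e^(−kτ) ≈ 46.666 × 0.7711 ≈ 35.984 mg/L.
Trough 36.0 mg/L vs MEC 24 mg/L: adequate.

36.0 mg/L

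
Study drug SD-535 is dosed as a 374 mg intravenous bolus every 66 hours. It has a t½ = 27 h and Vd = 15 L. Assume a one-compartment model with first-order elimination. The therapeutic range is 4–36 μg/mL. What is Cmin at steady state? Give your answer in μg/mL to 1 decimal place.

5.6 μg/mL

Over one 66-h interval, 66/27 ≈ 2.4444 half-lives elapse, leaving f ≈ 0.1837 of each dose.
Accumulation ratio R = 1/(1 − f) ≈ 1/0.8163 ≈ 1.2250.
Single-dose peak C₀ = D/Vd = 374/15 ≈ 24.933 μg/mL.
Cmax,ss = C₀/(1 − f) ≈ 24.933/0.8163 ≈ 30.544 μg/mL.
Steady-state trough Cmin,ss = Cmax,ss·f ≈ 30.544 × 0.1837 ≈ 5.611 μg/mL.
Trough 5.6 μg/mL vs MEC 4 μg/mL: adequate.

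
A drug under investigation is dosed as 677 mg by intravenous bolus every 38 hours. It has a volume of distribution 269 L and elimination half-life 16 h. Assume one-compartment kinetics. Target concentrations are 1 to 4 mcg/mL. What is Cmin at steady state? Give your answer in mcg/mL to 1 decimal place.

0.6 mcg/mL

Over one 38-h interval, 38/16 ≈ 2.375 half-lives elapse, leaving f ≈ 0.1928 of each dose.
At steady state, accumulation factor R = 1/(1 − e^(−kτ)) ≈ 1.2389.
Single-dose peak C₀ = D/Vd = 677/269 ≈ 2.517 mcg/mL.
Cmax,ss = C₀/(1 − f) ≈ 2.517/0.8072 ≈ 3.118 mcg/mL.
One interval later, Cmin,ss = Cmax,ss·e^(−kτ) ≈ 3.118 × 0.1928 ≈ 0.601 mcg/mL.
Trough 0.6 mcg/mL vs MEC 1 mcg/mL: subtherapeutic.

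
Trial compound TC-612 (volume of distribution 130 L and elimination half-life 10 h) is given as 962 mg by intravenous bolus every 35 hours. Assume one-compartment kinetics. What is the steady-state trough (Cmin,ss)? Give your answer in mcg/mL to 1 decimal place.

0.7 mcg/mL

Over one 35-h interval, 35/10 ≈ 3.5 half-lives elapse, leaving f ≈ 0.0884 of each dose.
Accumulation ratio R = 1/(1 − f) ≈ 1/0.9116 ≈ 1.0970.
Single-dose peak C₀ = D/Vd = 962/130 ≈ 7.400 mcg/mL.
Steady-state peak Cmax,ss = C₀·R ≈ 7.400 × 1.0970 ≈ 8.118 mcg/mL.
Steady-state trough Cmin,ss = Cmax,ss·f ≈ 8.118 × 0.0884 ≈ 0.718 mcg/mL.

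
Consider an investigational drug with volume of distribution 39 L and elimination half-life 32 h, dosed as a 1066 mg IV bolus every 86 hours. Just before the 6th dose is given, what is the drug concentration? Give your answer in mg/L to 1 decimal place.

5.0 mg/L

f = (1/2)^(τ/t½) = (1/2)^(86/32) ≈ 0.1552.
C₀ = D/Vd = 1066/39 ≈ 27.333 mg/L.
Before the 6th dose, 5 doses have been given. Superposition: Cmin = C₀·(f + f² + … + f^5).
≈ 27.333 × (0.1552 + 0.0241 + 0.0037 + 0.0006 + 0.0001) ≈ 27.333 × 0.1837 ≈ 5.021 mg/L.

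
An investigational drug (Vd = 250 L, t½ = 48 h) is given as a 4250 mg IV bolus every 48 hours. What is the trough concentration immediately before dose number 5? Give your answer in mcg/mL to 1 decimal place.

15.9 mcg/mL

f = (1/2)^(τ/t½) = (1/2)^(48/48) ≈ 0.5000.
C₀ = D/Vd = 4250/250 ≈ 17.000 mcg/mL.
Before the 5th dose, 4 doses have been given. Superposition: Cmin = C₀·(f + f² + … + f^4).
≈ 17.000 × (0.5000 + 0.2500 + 0.1250 + 0.0625) ≈ 17.000 × 0.9375 ≈ 15.938 mcg/mL.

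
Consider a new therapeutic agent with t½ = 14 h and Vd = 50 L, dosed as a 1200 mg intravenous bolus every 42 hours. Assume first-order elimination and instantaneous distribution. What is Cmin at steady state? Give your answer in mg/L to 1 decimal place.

τ = 42 h = 3 half-lives, so f = (1/2)^3 = 0.125.
At steady state, R = 1/(1 − 0.125) = 8/7.
Single-dose peak C₀ = D/Vd = 1200/50 = 24 mg/L.
Steady-state peak Cmax,ss = C₀·R = 24 × 8/7 ≈ 27.429 mg/L.
Steady-state trough Cmin,ss = Cmax,ss·f ≈ 27.429 × 0.125 ≈ 3.429 mg/L.

3.4 mg/L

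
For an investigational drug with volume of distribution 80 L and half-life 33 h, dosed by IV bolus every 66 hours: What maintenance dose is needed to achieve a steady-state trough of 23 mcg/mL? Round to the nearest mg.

5520 mg

τ/t½ = 66/33 ≈ 2, so f = (1/2)^(66/33) ≈ 0.250000.
Cmin,ss = (D/Vd)·f/(1−f), so D = Cmin,ss·Vd·(1−f)/f.
D = 23 × 80 × (1−f)/f ≈ 23 × 80 × 3.00000 ≈ 5520.00 mg.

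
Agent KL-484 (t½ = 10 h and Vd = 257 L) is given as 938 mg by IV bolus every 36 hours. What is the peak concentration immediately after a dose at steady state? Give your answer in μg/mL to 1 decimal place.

4.0 μg/mL

k = ln2/t½ = ln2/10 ≈ 0.069315 h⁻¹; fraction remaining f = e^(−kτ) = e^(−0.069315×36) ≈ 0.0825.
Accumulation ratio R = 1/(1 − f) ≈ 1/0.9175 ≈ 1.0899.
Single-dose peak C₀ = D/Vd = 938/257 ≈ 3.650 μg/mL.
Steady-state peak Cmax,ss = C₀·R ≈ 3.650 × 1.0899 ≈ 3.978 μg/mL.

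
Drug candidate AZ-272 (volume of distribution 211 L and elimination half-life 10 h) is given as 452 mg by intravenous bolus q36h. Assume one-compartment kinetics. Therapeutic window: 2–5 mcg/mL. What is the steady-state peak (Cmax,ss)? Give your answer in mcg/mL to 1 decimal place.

2.3 mcg/mL

k = ln2/t½ = ln2/10 ≈ 0.069315 h⁻¹; fraction remaining f = e^(−kτ) = e^(−0.069315×36) ≈ 0.0825.
At steady state, accumulation factor R = 1/(1 − e^(−kτ)) ≈ 1.0899.
Each bolus raises the concentration by D/Vd = 452/211 ≈ 2.142 mcg/mL.
Cmax,ss = C₀/(1 − f) ≈ 2.142/0.9175 ≈ 2.335 mcg/mL.
Peak 2.3 mcg/mL vs MTC 5 mcg/mL: below toxic threshold.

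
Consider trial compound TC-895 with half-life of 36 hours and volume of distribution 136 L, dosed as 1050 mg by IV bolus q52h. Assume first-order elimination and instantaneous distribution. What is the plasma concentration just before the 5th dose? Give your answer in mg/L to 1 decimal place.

f = (1/2)^(τ/t½) = (1/2)^(52/36) ≈ 0.3674.
C₀ = D/Vd = 1050/136 ≈ 7.721 mg/L.
Before the 5th dose, 4 doses have been given. Superposition: Cmin = C₀·(f + f² + … + f^4).
≈ 7.721 × (0.3674 + 0.1350 + 0.0496 + 0.0182) ≈ 7.721 × 0.5702 ≈ 4.403 mg/L.

4.4 mg/L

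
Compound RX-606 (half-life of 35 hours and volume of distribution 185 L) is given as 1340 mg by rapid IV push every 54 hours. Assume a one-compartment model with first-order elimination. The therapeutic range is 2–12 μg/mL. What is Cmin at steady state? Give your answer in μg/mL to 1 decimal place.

3.8 μg/mL

τ/t½ = 54/35 ≈ 1.5429, so fraction remaining f = (1/2)^(54/35) ≈ 0.3432.
Each bolus raises the concentration by D/Vd = 1340/185 ≈ 7.243 μg/mL.
Steady-state trough Cmin,ss = C₀·f/(1−f) ≈ 7.243 × 0.3432/0.6568 ≈ 3.785 μg/mL.
Trough 3.8 μg/mL vs MEC 2 μg/mL: adequate.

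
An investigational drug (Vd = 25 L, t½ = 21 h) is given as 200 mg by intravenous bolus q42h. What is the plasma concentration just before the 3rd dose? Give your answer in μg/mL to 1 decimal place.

f = (1/2)^(τ/t½) = (1/2)^(42/21) ≈ 0.2500.
C₀ = D/Vd = 200/25 ≈ 8.000 μg/mL.
Before the 3rd dose, 2 doses have been given. Superposition: Cmin = C₀·(f + f²).
≈ 8.000 × (0.2500 + 0.0625) ≈ 8.000 × 0.3125 ≈ 2.500 μg/mL.

2.5 μg/mL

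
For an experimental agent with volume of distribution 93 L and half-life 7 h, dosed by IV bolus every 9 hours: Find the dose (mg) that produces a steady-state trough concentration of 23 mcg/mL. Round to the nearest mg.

3076 mg

τ/t½ = 9/7 ≈ 1.2857, so f = (1/2)^(9/7) ≈ 0.410168.
Cmin,ss = (D/Vd)·f/(1−f), so D = Cmin,ss·Vd·(1−f)/f.
D = 23 × 93 × (1−f)/f ≈ 23 × 93 × 1.43803 ≈ 3075.95 mg.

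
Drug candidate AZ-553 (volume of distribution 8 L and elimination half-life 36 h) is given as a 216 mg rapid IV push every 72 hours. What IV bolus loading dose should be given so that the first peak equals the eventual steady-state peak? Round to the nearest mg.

f = (1/2)^(72/36) ≈ 0.250000; accumulation ratio R = 1/(1−f) ≈ 1.33333.
Loading dose to hit Cmax,ss on first dose: D_load = D_maint·R ≈ 216 × 1.33333 ≈ 288.00 mg.

288 mg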